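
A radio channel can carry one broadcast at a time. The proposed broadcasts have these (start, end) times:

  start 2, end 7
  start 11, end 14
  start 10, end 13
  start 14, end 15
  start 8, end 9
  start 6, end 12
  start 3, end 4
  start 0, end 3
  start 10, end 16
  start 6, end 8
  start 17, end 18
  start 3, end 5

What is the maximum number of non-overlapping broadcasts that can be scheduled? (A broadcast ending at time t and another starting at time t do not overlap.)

7

Sorted by end: (0,3)  (3,4)  (3,5)  (2,7)  (6,8)  (8,9)  (6,12)  (10,13)  (11,14)  (14,15)  (10,16)  (17,18)
take (0,3); take (3,4); take (6,8); take (8,9); take (10,13); skip (11,14); take (14,15); take (17,18).
Selected 7 broadcasts.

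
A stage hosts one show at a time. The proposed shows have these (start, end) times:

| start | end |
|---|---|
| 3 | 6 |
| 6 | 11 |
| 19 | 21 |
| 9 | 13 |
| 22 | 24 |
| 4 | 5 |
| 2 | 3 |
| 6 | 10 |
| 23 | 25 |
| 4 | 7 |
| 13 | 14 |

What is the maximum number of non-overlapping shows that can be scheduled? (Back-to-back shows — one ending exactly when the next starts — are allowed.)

6

By end time: (2,3), (4,5), (3,6), (4,7), (6,10), (6,11), (9,13), (13,14), (19,21), (22,24), (23,25).
Pick (2,3); next start ≥ 3 → (4,5); next start ≥ 5 → (6,10); next start ≥ 10 → (13,14); next start ≥ 14 → (19,21); next start ≥ 21 → (22,24).
Selected 6 shows.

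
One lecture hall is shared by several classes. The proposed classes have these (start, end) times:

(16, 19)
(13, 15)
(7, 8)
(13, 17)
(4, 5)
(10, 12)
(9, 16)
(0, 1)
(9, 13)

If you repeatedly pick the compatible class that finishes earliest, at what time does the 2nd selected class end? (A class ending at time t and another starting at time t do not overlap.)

5

Sort by end time and greedily take each interval whose start is ≥ the last chosen end.
Sorted by end: (0,1)  (4,5)  (7,8)  (10,12)  (9,13)  (13,15)  (9,16)  (13,17)  (16,19)
take (0,1); take (4,5); take (7,8); take (10,12); skip (9,13); take (13,15); skip (9,16); take (16,19).
Selected: (0,1) (4,5) (7,8) (10,12) (13,15) (16,19)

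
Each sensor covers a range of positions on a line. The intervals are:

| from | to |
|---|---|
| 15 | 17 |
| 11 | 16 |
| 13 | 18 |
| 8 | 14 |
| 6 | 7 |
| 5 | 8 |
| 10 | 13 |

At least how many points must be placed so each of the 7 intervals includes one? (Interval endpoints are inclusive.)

By right end: [6,7]  [5,8]  [10,13]  [8,14]  [11,16]  [15,17]  [13,18]
[6,7] uncovered → point at 7; [10,13] uncovered → point at 13; [15,17] uncovered → point at 17.
Points: 7, 13, 17 (3 total).

3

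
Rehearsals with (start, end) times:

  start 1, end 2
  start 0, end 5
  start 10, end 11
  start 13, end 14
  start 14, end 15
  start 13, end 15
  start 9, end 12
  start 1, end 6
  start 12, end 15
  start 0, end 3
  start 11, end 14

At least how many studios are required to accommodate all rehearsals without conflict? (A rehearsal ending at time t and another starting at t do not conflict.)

4

The answer is the maximum number of intervals overlapping at any instant.
starts: [0, 0, 1, 1, 9, 10, 11, 12, 13, 13, 14]
ends:   [2, 3, 5, 6, 11, 12, 14, 14, 15, 15, 15]
s0→1 s0→2 s1→3 s1→4  — peak 4.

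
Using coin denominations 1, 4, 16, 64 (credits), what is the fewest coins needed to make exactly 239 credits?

Greedy: take as many of the largest coin as possible, then repeat with the remainder.
239 = 3×64 + 2×16 + 3×4 + 3×1
Total coins = 3 + 2 + 3 + 3 = 11

11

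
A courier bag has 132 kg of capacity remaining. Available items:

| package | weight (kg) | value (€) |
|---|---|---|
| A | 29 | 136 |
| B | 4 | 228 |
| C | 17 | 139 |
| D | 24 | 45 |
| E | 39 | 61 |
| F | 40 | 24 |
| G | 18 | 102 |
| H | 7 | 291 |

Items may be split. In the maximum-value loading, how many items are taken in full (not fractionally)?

6

Sort by value per unit weight and fill in that order.
Order: B (228/4=57.00) > H (291/7=41.57) > C (139/17=8.18) > G (102/18=5.67) > A (136/29=4.69) > D (45/24=1.88) > E (61/39=1.56) > F (24/40=0.60)
Fill: take B (4 @ 228) → take H (7 @ 291) → take C (17 @ 139) → take G (18 @ 102) → take A (29 @ 136) → take D (24 @ 45) → take 33/39 of E → 51.62; 132/132 used.
6 item(s) taken whole; one partial (take 33/39 of E).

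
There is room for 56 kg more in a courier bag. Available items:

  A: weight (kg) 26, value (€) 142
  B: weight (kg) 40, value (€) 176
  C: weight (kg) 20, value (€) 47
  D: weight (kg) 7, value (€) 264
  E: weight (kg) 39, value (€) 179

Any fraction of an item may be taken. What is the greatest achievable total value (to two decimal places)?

Greedy by value/weight ratio, highest first.
Order: D (264/7=37.71) > A (142/26=5.46) > E (179/39=4.59) > B (176/40=4.40) > C (47/20=2.35)
Fill: take D (7 @ 264) → take A (26 @ 142) → take 23/39 of E → 105.56; 56/56 used.
Total value = 511.56

511.56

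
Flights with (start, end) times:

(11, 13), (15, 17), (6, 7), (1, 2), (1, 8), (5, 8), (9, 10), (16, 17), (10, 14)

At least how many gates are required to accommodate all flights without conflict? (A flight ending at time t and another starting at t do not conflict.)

The answer is the maximum number of intervals overlapping at any instant.
Events (time:±→running): 1:+→1 1:+→2 2:-→1 5:+→2 6:+→3 … peak 3.

3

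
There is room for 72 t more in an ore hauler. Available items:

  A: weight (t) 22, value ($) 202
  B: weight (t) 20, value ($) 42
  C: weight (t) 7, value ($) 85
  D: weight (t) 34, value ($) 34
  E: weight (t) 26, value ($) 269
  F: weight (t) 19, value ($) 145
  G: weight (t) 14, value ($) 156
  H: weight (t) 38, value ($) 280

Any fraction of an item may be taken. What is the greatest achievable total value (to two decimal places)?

734.89

Sort by value per unit weight and fill in that order.
Order: C (85/7=12.14) > G (156/14=11.14) > E (269/26=10.35) > A (202/22=9.18) > F (145/19=7.63) > H (280/38=7.37) > B (42/20=2.10) > D (34/34=1.00)
Fill: take C (7 @ 85) → take G (14 @ 156) → take E (26 @ 269) → take A (22 @ 202) → take 3/19 of F → 22.89; 72/72 used.
Total value = 734.89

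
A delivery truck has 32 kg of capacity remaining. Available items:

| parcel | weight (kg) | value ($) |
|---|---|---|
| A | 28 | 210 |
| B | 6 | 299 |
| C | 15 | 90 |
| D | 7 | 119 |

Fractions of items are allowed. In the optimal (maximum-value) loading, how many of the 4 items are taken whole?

2

Greedy by value/weight ratio, highest first.
Order: B (299/6=49.83) > D (119/7=17.00) > A (210/28=7.50) > C (90/15=6.00)
Fill: take B (6 @ 299) → take D (7 @ 119) → take 19/28 of A → 142.50; 32/32 used.
2 item(s) taken whole; one partial (take 19/28 of A).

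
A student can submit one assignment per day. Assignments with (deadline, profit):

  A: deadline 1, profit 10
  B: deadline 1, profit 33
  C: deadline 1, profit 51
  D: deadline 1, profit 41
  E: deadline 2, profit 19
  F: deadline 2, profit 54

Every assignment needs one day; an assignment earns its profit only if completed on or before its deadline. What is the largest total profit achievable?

105

Take jobs in profit order; each goes to the latest open slot no later than its deadline.
Profit order: F=54 C=51 D=41 B=33 E=19 A=10
Assign: F→slot 2, C→slot 1, D skipped, B skipped, E skipped, A skipped.
Slots: [1:C] [2:F]
Profit = 51 + 54 = 105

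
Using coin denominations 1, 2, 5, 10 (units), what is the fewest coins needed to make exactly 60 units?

6

Use the largest denomination that fits, subtract, and repeat.
60 − 6×10→0
Total coins = 6 = 6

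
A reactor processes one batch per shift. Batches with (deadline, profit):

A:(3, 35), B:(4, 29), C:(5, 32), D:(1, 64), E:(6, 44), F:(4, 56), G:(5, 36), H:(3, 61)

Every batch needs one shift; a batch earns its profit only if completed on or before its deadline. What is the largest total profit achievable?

296

Take jobs in profit order; each goes to the latest open slot no later than its deadline.
By profit: D(d1,64), H(d3,61), F(d4,56), E(d6,44), G(d5,36), A(d3,35), C(d5,32), B(d4,29)
D→slot 1; H→slot 3; F→slot 4; E→slot 6; G→slot 5; A→slot 2; C skipped; B skipped.
Profit = 64 + 35 + 61 + 56 + 36 + 44 = 296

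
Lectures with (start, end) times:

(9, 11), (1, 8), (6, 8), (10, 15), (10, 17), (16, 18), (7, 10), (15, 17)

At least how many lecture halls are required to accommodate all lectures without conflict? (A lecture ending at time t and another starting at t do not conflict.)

3

starts: [1, 6, 7, 9, 10, 10, 15, 16]
ends:   [8, 8, 10, 11, 15, 17, 17, 18]
s1→1 s6→2 s7→3  — peak 3.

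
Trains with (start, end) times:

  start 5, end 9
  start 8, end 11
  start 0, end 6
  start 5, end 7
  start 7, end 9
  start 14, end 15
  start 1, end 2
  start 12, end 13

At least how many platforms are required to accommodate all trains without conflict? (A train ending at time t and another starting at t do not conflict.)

3

Count concurrent intervals with a sweep; the peak is the room count.
starts: [0, 1, 5, 5, 7, 8, 12, 14]
ends:   [2, 6, 7, 9, 9, 11, 13, 15]
s0→1 s1→2 e2→1 s5→2 s5→3  — peak 3.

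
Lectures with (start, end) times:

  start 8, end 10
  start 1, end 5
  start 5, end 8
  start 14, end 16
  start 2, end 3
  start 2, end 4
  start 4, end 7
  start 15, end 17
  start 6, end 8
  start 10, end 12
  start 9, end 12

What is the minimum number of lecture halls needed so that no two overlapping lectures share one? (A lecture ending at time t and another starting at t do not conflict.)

3

Count concurrent intervals with a sweep; the peak is the room count.
starts: [1, 2, 2, 4, 5, 6, 8, 9, 10, 14, 15]
ends:   [3, 4, 5, 7, 8, 8, 10, 12, 12, 16, 17]
s1→1 s2→2 s2→3  — peak 3.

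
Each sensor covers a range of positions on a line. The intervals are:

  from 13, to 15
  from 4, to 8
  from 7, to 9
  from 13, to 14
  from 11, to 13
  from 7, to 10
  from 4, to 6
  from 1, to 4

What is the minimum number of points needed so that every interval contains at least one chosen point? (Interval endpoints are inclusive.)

3

Process intervals by earliest right end; each time one isn't hit yet, stab at its right endpoint.
Sorted: [1,4] [4,6] [4,8] [7,9] [7,10] [11,13] [13,14] [13,15]
{[1,4],[4,6],[4,8]} hit by 4; {[7,9],[7,10]} hit by 9; {[11,13],[13,14],[13,15]} hit by 13.
Points: 4, 9, 13 (3 total).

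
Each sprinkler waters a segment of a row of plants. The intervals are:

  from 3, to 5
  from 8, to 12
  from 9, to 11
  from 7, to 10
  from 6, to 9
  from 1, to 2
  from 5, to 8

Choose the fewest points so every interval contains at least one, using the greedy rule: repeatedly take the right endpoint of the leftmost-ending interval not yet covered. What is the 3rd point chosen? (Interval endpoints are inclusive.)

Sorted: [1,2] [3,5] [5,8] [6,9] [7,10] [9,11] [8,12]
{[1,2]} hit by 2; {[3,5],[5,8]} hit by 5; {[6,9],[7,10],[9,11],[8,12]} hit by 9.
Points: 2, 5, 9 (3 total).

9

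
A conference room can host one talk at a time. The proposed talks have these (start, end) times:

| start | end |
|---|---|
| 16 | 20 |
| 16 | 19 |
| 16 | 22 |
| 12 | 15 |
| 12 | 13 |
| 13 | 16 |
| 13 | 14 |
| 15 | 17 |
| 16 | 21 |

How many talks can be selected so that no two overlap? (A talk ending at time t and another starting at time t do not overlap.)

Sorted by end: (12,13)  (13,14)  (12,15)  (13,16)  (15,17)  (16,19)  (16,20)  (16,21)  (16,22)
take (12,13); take (13,14); take (15,17); skip (16,22).
Selected 3 talks.

3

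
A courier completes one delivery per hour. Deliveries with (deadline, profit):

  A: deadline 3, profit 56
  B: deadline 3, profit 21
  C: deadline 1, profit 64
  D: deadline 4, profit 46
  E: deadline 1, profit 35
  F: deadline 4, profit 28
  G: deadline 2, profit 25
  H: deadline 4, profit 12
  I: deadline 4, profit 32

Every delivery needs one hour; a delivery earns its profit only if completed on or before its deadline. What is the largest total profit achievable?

Profit order: C=64 A=56 D=46 E=35 I=32 F=28 G=25 B=21 H=12
Assign: C→slot 1, A→slot 3, D→slot 4, E skipped, I→slot 2, F skipped, G skipped, B skipped, H skipped.
Slots: [1:C] [2:I] [3:A] [4:D]
Profit = 64 + 32 + 56 + 46 = 198

198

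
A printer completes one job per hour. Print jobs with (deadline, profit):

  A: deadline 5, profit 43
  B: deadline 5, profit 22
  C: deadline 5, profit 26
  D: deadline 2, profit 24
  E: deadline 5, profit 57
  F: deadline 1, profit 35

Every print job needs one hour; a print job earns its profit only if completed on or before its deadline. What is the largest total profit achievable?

Take jobs in profit order; each goes to the latest open slot no later than its deadline.
Profit order: E=57 A=43 F=35 C=26 D=24 B=22
Assign: E→slot 5, A→slot 4, F→slot 1, C→slot 3, D→slot 2, B skipped.
Slots: [1:F] [2:D] [3:C] [4:A] [5:E]
Profit = 35 + 24 + 26 + 43 + 57 = 185

185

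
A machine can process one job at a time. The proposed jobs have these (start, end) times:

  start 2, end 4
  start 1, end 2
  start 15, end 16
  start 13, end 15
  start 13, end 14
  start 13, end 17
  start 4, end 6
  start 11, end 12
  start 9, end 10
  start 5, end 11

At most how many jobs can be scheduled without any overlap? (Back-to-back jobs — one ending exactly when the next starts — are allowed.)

By end time: (1,2), (2,4), (4,6), (9,10), (5,11), (11,12), (13,14), (13,15), (15,16), (13,17).
Pick (1,2); next start ≥ 2 → (2,4); next start ≥ 4 → (4,6); next start ≥ 6 → (9,10); next start ≥ 10 → (11,12); next start ≥ 12 → (13,14); next start ≥ 14 → (15,16).
Selected 7 jobs.

7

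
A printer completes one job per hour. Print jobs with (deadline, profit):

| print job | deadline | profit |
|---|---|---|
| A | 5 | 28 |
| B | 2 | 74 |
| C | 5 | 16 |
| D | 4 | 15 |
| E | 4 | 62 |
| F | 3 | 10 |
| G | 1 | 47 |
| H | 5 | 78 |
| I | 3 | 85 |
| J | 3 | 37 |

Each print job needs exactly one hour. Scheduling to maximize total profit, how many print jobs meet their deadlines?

5

Profit order: I=85 H=78 B=74 E=62 G=47 J=37 A=28 C=16 D=15 F=10
Assign: I→slot 3, H→slot 5, B→slot 2, E→slot 4, G→slot 1, J skipped, A skipped, C skipped, D skipped, F skipped.
Slots: [1:G] [2:B] [3:I] [4:E] [5:H]
5 of 10 scheduled.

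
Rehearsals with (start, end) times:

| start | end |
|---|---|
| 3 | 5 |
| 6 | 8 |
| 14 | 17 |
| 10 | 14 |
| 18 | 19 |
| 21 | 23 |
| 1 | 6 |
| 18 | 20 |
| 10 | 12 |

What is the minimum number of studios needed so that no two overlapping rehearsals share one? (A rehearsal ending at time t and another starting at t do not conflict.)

2

Count concurrent intervals with a sweep; the peak is the room count.
Events (time:±→running): 1:+→1 3:+→2 … peak 2.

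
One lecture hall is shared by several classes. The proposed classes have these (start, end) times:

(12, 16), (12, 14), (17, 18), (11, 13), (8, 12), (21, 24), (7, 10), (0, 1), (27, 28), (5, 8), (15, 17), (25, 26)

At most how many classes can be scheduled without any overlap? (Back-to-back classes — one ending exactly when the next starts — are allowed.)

9

Sorted by end: (0,1)  (5,8)  (7,10)  (8,12)  (11,13)  (12,14)  (12,16)  (15,17)  (17,18)  (21,24)  (25,26)  (27,28)
take (0,1); take (5,8); take (8,12); skip (11,13); take (12,14); take (15,17); take (17,18); take (21,24); take (25,26); take (27,28).
Selected 9 classes.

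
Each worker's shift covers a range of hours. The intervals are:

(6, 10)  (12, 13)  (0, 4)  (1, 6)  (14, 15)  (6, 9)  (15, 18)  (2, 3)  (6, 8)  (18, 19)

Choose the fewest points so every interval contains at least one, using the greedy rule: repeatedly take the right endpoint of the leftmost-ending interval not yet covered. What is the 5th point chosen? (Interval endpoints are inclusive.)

19

By right end: [2,3]  [0,4]  [1,6]  [6,8]  [6,9]  [6,10]  [12,13]  [14,15]  [15,18]  [18,19]
[2,3] uncovered → point at 3; [6,8] uncovered → point at 8; [12,13] uncovered → point at 13; [14,15] uncovered → point at 15; [18,19] uncovered → point at 19.
Points: 3, 8, 13, 15, 19 (5 total).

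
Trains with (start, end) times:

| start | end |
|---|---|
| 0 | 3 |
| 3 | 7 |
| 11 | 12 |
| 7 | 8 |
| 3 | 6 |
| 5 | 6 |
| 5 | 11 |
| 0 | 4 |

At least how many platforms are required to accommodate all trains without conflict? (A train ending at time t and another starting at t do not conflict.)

The answer is the maximum number of intervals overlapping at any instant.
Events (time:±→running): 0:+→1 0:+→2 3:-→1 3:+→2 3:+→3 4:-→2 5:+→3 5:+→4 … peak 4.

4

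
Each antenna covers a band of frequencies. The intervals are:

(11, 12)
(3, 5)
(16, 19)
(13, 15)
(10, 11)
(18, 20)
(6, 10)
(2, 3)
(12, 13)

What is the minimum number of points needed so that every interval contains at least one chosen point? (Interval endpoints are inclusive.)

Sort by right endpoint; whenever an interval is uncovered, place a point at its right end.
Sorted: [2,3] [3,5] [6,10] [10,11] [11,12] [12,13] [13,15] [16,19] [18,20]
{[2,3],[3,5]} hit by 3; {[6,10],[10,11]} hit by 10; {[11,12],[12,13]} hit by 12; {[13,15]} hit by 15; {[16,19],[18,20]} hit by 19.
Points: 3, 10, 12, 15, 19 (5 total).

5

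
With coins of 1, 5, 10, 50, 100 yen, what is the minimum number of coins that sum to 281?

7

Use the largest denomination that fits, subtract, and repeat.
281 − 2×100→81 − 1×50→31 − 3×10→1 − 1×1→0
Total coins = 2 + 1 + 3 + 1 = 7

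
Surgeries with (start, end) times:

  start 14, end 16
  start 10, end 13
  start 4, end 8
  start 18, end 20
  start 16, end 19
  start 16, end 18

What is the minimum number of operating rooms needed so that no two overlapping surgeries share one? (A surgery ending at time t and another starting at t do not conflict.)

2

The answer is the maximum number of intervals overlapping at any instant.
starts: [4, 10, 14, 16, 16, 18]
ends:   [8, 13, 16, 18, 19, 20]
s4→1 e8→0 s10→1 e13→0 s14→1 e16→0 s16→1 s16→2  — peak 2.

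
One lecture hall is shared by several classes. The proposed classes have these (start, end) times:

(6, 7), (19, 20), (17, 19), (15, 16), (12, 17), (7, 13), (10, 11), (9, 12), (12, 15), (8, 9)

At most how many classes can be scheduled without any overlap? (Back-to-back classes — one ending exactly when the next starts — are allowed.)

7

Greedy by earliest finish: after sorting by end time, pick each interval compatible with the last pick.
By end time: (6,7), (8,9), (10,11), (9,12), (7,13), (12,15), (15,16), (12,17), (17,19), (19,20).
Pick (6,7); next start ≥ 7 → (8,9); next start ≥ 9 → (10,11); next start ≥ 11 → (12,15); next start ≥ 15 → (15,16); next start ≥ 16 → (17,19); next start ≥ 19 → (19,20).
Selected 7 classes.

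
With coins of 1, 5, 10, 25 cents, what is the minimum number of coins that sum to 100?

4

100 = 4×25
Total coins = 4 = 4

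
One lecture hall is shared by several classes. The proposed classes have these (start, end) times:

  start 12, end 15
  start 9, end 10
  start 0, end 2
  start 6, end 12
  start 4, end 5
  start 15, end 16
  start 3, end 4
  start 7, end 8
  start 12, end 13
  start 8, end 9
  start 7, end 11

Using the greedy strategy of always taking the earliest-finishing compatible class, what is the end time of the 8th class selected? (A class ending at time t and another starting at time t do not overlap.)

Sort by end time and greedily take each interval whose start is ≥ the last chosen end.
By end time: (0,2), (3,4), (4,5), (7,8), (8,9), (9,10), (7,11), (6,12), (12,13), (12,15), (15,16).
Pick (0,2); next start ≥ 2 → (3,4); next start ≥ 4 → (4,5); next start ≥ 5 → (7,8); next start ≥ 8 → (8,9); next start ≥ 9 → (9,10); next start ≥ 10 → (12,13); next start ≥ 13 → (15,16).
Selected: (0,2) (3,4) (4,5) (7,8) (8,9) (9,10) (12,13) (15,16)

16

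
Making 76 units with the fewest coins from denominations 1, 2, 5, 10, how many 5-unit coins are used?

76 = 7×10 + 1×5 + 1×1
Count of 5: 1

1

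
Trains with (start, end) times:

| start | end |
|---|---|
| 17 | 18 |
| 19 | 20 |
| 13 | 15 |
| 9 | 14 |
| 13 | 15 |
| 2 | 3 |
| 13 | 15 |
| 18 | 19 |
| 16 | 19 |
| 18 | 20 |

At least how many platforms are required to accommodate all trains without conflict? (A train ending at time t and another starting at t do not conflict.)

4

Count concurrent intervals with a sweep; the peak is the room count.
Events (time:±→running): 2:+→1 3:-→0 9:+→1 13:+→2 13:+→3 13:+→4 … peak 4.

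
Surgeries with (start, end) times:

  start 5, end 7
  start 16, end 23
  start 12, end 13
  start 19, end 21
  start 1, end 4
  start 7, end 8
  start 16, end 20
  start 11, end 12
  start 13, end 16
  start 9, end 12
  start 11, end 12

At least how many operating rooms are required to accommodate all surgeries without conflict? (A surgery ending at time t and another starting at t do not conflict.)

Events (time:±→running): 1:+→1 4:-→0 5:+→1 7:-→0 7:+→1 8:-→0 9:+→1 11:+→2 11:+→3 … peak 3.

3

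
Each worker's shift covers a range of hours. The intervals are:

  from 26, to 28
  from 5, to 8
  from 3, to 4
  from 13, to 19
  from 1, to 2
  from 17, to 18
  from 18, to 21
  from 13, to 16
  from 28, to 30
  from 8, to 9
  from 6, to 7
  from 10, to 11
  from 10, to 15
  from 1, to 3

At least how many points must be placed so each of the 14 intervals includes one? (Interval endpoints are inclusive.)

Process intervals by earliest right end; each time one isn't hit yet, stab at its right endpoint.
Sorted: [1,2] [1,3] [3,4] [6,7] [5,8] [8,9] [10,11] [10,15] [13,16] [17,18] [13,19] [18,21] [26,28] [28,30]
{[1,2],[1,3]} hit by 2; {[3,4]} hit by 4; {[6,7],[5,8]} hit by 7; {[8,9]} hit by 9; {[10,11],[10,15]} hit by 11; {[13,16]} hit by 16; {[17,18],[13,19],[18,21]} hit by 18; {[26,28],[28,30]} hit by 28.
Points: 2, 4, 7, 9, 11, 16, 18, 28 (8 total).

8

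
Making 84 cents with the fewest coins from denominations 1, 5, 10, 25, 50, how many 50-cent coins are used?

Use the largest denomination that fits, subtract, and repeat.
84 − 1×50→34 − 1×25→9 − 1×5→4 − 4×1→0
Count of 50: 1

1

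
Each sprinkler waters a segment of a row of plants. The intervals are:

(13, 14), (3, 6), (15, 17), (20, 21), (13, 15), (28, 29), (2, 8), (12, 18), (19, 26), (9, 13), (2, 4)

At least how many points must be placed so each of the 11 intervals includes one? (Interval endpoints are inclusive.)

5

Process intervals by earliest right end; each time one isn't hit yet, stab at its right endpoint.
By right end: [2,4]  [3,6]  [2,8]  [9,13]  [13,14]  [13,15]  [15,17]  [12,18]  [20,21]  [19,26]  [28,29]
[2,4] uncovered → point at 4; [9,13] uncovered → point at 13; [15,17] uncovered → point at 17; [20,21] uncovered → point at 21; [28,29] uncovered → point at 29.
Points: 4, 13, 17, 21, 29 (5 total).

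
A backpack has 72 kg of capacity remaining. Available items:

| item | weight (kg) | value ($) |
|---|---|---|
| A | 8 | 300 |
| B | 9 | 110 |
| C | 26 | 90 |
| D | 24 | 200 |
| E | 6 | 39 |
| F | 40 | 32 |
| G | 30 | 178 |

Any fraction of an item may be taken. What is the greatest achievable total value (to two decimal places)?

Sort by value per unit weight and fill in that order.
Ratios (sorted): A 37.50, B 12.22, D 8.33, E 6.50, G 5.93, C 3.46, F 0.80
take A (8 @ 300); take B (9 @ 110); take D (24 @ 200); take E (6 @ 39); take 25/30 of G → 148.33. Capacity used 72/72.
Total value = 797.33

797.33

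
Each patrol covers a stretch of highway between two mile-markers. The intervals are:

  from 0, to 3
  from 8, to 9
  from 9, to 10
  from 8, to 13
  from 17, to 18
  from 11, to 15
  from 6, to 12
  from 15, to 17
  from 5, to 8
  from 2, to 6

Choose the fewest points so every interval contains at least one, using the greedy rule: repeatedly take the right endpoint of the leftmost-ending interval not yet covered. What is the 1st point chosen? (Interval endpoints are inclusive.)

Sort by right endpoint; whenever an interval is uncovered, place a point at its right end.
By right end: [0,3]  [2,6]  [5,8]  [8,9]  [9,10]  [6,12]  [8,13]  [11,15]  [15,17]  [17,18]
[0,3] uncovered → point at 3; [5,8] uncovered → point at 8; [9,10] uncovered → point at 10; [11,15] uncovered → point at 15; [17,18] uncovered → point at 18.
Points: 3, 8, 10, 15, 18 (5 total).

3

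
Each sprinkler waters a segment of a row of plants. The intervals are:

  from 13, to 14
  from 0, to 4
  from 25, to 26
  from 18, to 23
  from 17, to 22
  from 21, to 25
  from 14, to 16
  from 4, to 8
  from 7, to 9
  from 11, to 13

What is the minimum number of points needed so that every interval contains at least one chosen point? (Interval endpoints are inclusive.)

6

Sort by right endpoint; whenever an interval is uncovered, place a point at its right end.
By right end: [0,4]  [4,8]  [7,9]  [11,13]  [13,14]  [14,16]  [17,22]  [18,23]  [21,25]  [25,26]
[0,4] uncovered → point at 4; [7,9] uncovered → point at 9; [11,13] uncovered → point at 13; [14,16] uncovered → point at 16; [17,22] uncovered → point at 22; [25,26] uncovered → point at 26.
Points: 4, 9, 13, 16, 22, 26 (6 total).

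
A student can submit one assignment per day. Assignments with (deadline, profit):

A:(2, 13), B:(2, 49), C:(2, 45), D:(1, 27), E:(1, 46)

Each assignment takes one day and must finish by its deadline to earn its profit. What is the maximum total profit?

Take jobs in profit order; each goes to the latest open slot no later than its deadline.
Profit order: B=49 E=46 C=45 D=27 A=13
Assign: B→slot 2, E→slot 1, C skipped, D skipped, A skipped.
Slots: [1:E] [2:B]
Profit = 46 + 49 = 95

95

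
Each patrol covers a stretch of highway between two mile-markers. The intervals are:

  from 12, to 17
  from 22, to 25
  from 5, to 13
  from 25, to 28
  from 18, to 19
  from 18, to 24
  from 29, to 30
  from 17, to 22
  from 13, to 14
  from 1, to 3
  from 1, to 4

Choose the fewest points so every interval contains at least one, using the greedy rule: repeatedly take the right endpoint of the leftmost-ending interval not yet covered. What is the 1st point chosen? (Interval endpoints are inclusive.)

3

Sort by right endpoint; whenever an interval is uncovered, place a point at its right end.
By right end: [1,3]  [1,4]  [5,13]  [13,14]  [12,17]  [18,19]  [17,22]  [18,24]  [22,25]  [25,28]  [29,30]
[1,3] uncovered → point at 3; [5,13] uncovered → point at 13; [18,19] uncovered → point at 19; [22,25] uncovered → point at 25; [29,30] uncovered → point at 30.
Points: 3, 13, 19, 25, 30 (5 total).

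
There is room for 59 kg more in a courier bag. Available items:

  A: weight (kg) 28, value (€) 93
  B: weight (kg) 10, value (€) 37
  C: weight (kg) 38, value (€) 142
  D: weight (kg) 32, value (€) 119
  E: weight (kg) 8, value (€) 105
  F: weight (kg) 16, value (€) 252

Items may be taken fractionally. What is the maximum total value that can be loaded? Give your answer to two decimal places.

Order: F (252/16=15.75) > E (105/8=13.12) > C (142/38=3.74) > D (119/32=3.72) > B (37/10=3.70) > A (93/28=3.32)
Fill: take F (16 @ 252) → take E (8 @ 105) → take 35/38 of C → 130.79; 59/59 used.
Total value = 487.79

487.79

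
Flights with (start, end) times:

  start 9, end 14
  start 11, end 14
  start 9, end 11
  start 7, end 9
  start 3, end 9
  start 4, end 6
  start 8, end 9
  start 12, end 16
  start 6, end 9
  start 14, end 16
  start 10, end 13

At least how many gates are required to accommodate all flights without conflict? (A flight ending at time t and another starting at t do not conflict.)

4

starts: [3, 4, 6, 7, 8, 9, 9, 10, 11, 12, 14]
ends:   [6, 9, 9, 9, 9, 11, 13, 14, 14, 16, 16]
s3→1 s4→2 e6→1 s6→2 s7→3 s8→4  — peak 4.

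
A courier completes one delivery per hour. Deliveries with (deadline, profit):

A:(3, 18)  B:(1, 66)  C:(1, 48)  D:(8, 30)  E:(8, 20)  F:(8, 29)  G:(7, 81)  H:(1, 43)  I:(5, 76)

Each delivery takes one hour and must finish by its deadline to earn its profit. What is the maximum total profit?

320

Profit order: G=81 I=76 B=66 C=48 H=43 D=30 F=29 E=20 A=18
Assign: G→slot 7, I→slot 5, B→slot 1, C skipped, H skipped, D→slot 8, F→slot 6, E→slot 4, A→slot 3.
Slots: [1:B] [3:A] [4:E] [5:I] [6:F] [7:G] [8:D]
Profit = 66 + 18 + 20 + 76 + 29 + 81 + 30 = 320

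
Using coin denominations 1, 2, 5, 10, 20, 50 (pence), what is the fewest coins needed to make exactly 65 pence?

3

Greedy: take as many of the largest coin as possible, then repeat with the remainder.
65 = 1×50 + 1×10 + 1×5
Total coins = 1 + 1 + 1 = 3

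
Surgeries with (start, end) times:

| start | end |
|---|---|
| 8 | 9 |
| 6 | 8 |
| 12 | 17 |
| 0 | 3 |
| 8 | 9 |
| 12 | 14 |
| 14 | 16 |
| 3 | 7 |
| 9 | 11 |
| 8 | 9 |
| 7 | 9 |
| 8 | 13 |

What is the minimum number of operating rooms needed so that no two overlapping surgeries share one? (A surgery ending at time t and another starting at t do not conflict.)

5

Count concurrent intervals with a sweep; the peak is the room count.
starts: [0, 3, 6, 7, 8, 8, 8, 8, 9, 12, 12, 14]
ends:   [3, 7, 8, 9, 9, 9, 9, 11, 13, 14, 16, 17]
s0→1 e3→0 s3→1 s6→2 e7→1 s7→2 e8→1 s8→2 s8→3 s8→4 s8→5  — peak 5.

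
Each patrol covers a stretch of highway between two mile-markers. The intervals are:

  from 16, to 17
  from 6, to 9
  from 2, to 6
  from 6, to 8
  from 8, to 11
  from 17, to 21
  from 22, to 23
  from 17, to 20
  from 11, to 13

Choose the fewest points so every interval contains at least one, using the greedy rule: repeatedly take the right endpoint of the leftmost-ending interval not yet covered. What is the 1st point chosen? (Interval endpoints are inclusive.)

Sort by right endpoint; whenever an interval is uncovered, place a point at its right end.
By right end: [2,6]  [6,8]  [6,9]  [8,11]  [11,13]  [16,17]  [17,20]  [17,21]  [22,23]
[2,6] uncovered → point at 6; [8,11] uncovered → point at 11; [16,17] uncovered → point at 17; [22,23] uncovered → point at 23.
Points: 6, 11, 17, 23 (4 total).

6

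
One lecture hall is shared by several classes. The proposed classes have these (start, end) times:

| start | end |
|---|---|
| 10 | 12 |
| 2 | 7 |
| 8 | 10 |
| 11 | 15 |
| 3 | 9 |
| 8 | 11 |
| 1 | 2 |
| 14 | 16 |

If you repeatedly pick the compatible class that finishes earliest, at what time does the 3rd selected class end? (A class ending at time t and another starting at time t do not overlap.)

Sort by end time and greedily take each interval whose start is ≥ the last chosen end.
By end time: (1,2), (2,7), (3,9), (8,10), (8,11), (10,12), (11,15), (14,16).
Pick (1,2); next start ≥ 2 → (2,7); next start ≥ 7 → (8,10); next start ≥ 10 → (10,12); next start ≥ 12 → (14,16).
Selected: (1,2) (2,7) (8,10) (10,12) (14,16)

10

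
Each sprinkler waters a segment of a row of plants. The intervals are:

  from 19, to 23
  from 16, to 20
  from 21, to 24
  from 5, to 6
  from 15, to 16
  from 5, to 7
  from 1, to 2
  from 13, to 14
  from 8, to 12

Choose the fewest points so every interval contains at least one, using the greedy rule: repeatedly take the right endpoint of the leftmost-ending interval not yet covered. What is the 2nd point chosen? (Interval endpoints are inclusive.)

By right end: [1,2]  [5,6]  [5,7]  [8,12]  [13,14]  [15,16]  [16,20]  [19,23]  [21,24]
[1,2] uncovered → point at 2; [5,6] uncovered → point at 6; [8,12] uncovered → point at 12; [13,14] uncovered → point at 14; [15,16] uncovered → point at 16; [19,23] uncovered → point at 23.
Points: 2, 6, 12, 14, 16, 23 (6 total).

6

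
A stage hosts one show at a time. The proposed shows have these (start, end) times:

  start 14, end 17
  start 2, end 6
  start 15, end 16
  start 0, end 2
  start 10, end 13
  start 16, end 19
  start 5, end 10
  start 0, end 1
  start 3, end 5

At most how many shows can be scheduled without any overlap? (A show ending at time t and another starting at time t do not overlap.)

6

Sorted by end: (0,1)  (0,2)  (3,5)  (2,6)  (5,10)  (10,13)  (15,16)  (14,17)  (16,19)
take (0,1); take (3,5); skip (2,6); take (5,10); take (10,13); take (15,16); skip (14,17); take (16,19).
Selected 6 shows.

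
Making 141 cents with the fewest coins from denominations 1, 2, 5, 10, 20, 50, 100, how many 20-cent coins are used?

2

Use the largest denomination that fits, subtract, and repeat.
141 = 1×100 + 2×20 + 1×1
Count of 20: 2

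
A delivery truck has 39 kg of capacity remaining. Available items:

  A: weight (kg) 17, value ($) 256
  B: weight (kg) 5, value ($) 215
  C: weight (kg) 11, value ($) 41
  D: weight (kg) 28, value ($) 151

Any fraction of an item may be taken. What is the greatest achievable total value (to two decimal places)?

Order: B (215/5=43.00) > A (256/17=15.06) > D (151/28=5.39) > C (41/11=3.73)
Fill: take B (5 @ 215) → take A (17 @ 256) → take 17/28 of D → 91.68; 39/39 used.
Total value = 562.68

562.68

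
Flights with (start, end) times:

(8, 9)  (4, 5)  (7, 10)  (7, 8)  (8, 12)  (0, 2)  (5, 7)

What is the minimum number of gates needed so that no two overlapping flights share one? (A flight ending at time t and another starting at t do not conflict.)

The answer is the maximum number of intervals overlapping at any instant.
Events (time:±→running): 0:+→1 2:-→0 4:+→1 5:-→0 5:+→1 7:-→0 7:+→1 7:+→2 8:-→1 8:+→2 8:+→3 … peak 3.

3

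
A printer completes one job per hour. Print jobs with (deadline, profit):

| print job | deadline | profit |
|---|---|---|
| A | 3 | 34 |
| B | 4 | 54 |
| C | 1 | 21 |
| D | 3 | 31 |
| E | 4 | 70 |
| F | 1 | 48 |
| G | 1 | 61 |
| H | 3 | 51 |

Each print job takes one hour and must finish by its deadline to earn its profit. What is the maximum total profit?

By profit: E(d4,70), G(d1,61), B(d4,54), H(d3,51), F(d1,48), A(d3,34), D(d3,31), C(d1,21)
E→slot 4; G→slot 1; B→slot 3; H→slot 2; F skipped; A skipped; D skipped; C skipped.
Profit = 61 + 51 + 54 + 70 = 236

236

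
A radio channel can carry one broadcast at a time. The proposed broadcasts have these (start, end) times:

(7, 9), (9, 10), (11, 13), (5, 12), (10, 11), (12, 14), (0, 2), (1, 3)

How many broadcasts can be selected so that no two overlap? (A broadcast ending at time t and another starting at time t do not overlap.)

Sort by end time and greedily take each interval whose start is ≥ the last chosen end.
By end time: (0,2), (1,3), (7,9), (9,10), (10,11), (5,12), (11,13), (12,14).
Pick (0,2); next start ≥ 2 → (7,9); next start ≥ 9 → (9,10); next start ≥ 10 → (10,11); next start ≥ 11 → (11,13).
Selected 5 broadcasts.

5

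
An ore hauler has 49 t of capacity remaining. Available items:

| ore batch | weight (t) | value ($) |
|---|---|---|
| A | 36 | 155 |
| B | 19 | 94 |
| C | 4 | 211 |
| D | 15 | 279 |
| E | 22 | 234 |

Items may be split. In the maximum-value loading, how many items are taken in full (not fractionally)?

3

Sort by value per unit weight and fill in that order.
Order: C (211/4=52.75) > D (279/15=18.60) > E (234/22=10.64) > B (94/19=4.95) > A (155/36=4.31)
Fill: take C (4 @ 211) → take D (15 @ 279) → take E (22 @ 234) → take 8/19 of B → 39.58; 49/49 used.
3 item(s) taken whole; one partial (take 8/19 of B).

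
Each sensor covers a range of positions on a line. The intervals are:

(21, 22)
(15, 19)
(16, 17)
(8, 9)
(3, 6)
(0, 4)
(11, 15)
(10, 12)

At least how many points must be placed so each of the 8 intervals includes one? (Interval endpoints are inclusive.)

Sorted: [0,4] [3,6] [8,9] [10,12] [11,15] [16,17] [15,19] [21,22]
{[0,4],[3,6]} hit by 4; {[8,9]} hit by 9; {[10,12],[11,15]} hit by 12; {[16,17],[15,19]} hit by 17; {[21,22]} hit by 22.
Points: 4, 9, 12, 17, 22 (5 total).

5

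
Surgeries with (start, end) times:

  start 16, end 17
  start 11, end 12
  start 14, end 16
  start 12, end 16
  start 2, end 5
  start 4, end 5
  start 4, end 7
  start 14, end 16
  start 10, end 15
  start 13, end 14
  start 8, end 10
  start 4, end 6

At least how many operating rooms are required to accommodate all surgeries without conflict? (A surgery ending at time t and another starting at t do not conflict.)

4

starts: [2, 4, 4, 4, 8, 10, 11, 12, 13, 14, 14, 16]
ends:   [5, 5, 6, 7, 10, 12, 14, 15, 16, 16, 16, 17]
s2→1 s4→2 s4→3 s4→4  — peak 4.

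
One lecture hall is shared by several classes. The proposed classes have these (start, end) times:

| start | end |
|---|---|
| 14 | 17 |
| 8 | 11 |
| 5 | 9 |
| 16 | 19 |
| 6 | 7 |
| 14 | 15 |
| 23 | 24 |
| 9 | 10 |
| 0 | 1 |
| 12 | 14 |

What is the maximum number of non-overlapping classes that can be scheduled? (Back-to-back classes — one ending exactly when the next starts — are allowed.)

7

Sort by end time and greedily take each interval whose start is ≥ the last chosen end.
Sorted by end: (0,1)  (6,7)  (5,9)  (9,10)  (8,11)  (12,14)  (14,15)  (14,17)  (16,19)  (23,24)
take (0,1); take (6,7); take (9,10); take (12,14); take (14,15); take (16,19); take (23,24).
Selected 7 classes.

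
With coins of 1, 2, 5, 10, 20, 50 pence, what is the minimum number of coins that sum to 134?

6

Greedy: take as many of the largest coin as possible, then repeat with the remainder.
134 − 2×50→34 − 1×20→14 − 1×10→4 − 2×2→0
Total coins = 2 + 1 + 1 + 2 = 6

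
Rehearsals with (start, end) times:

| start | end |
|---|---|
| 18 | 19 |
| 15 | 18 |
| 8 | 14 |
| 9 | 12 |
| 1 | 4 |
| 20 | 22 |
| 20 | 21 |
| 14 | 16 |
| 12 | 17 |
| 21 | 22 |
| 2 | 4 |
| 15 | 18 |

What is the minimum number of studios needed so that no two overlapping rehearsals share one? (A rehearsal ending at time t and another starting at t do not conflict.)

4

Events (time:±→running): 1:+→1 2:+→2 4:-→1 4:-→0 8:+→1 9:+→2 12:-→1 12:+→2 14:-→1 14:+→2 15:+→3 15:+→4 … peak 4.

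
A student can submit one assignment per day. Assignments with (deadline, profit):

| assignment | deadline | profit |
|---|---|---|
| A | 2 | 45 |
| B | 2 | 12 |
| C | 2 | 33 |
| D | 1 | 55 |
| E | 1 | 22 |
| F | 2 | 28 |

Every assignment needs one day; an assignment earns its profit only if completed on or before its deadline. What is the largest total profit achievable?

100

Profit order: D=55 A=45 C=33 F=28 E=22 B=12
Assign: D→slot 1, A→slot 2, C skipped, F skipped, E skipped, B skipped.
Slots: [1:D] [2:A]
Profit = 55 + 45 = 100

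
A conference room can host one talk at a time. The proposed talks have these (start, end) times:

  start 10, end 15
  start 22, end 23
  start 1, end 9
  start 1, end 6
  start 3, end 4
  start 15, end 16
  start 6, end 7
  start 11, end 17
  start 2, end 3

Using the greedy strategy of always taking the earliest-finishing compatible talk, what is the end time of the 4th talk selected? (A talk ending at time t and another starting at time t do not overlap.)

15

Sort by end time and greedily take each interval whose start is ≥ the last chosen end.
By end time: (2,3), (3,4), (1,6), (6,7), (1,9), (10,15), (15,16), (11,17), (22,23).
Pick (2,3); next start ≥ 3 → (3,4); next start ≥ 4 → (6,7); next start ≥ 7 → (10,15); next start ≥ 15 → (15,16); next start ≥ 16 → (22,23).
Selected: (2,3) (3,4) (6,7) (10,15) (15,16) (22,23)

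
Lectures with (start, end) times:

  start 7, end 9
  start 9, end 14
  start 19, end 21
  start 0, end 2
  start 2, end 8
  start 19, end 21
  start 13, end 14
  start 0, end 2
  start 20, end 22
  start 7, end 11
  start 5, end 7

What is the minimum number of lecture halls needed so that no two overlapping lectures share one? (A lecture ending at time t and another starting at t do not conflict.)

3

Events (time:±→running): 0:+→1 0:+→2 2:-→1 2:-→0 2:+→1 5:+→2 7:-→1 7:+→2 7:+→3 … peak 3.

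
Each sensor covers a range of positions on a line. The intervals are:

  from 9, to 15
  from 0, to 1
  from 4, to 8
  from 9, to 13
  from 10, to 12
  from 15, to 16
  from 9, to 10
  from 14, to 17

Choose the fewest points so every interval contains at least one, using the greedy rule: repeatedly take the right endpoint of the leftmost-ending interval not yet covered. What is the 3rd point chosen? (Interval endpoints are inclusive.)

Process intervals by earliest right end; each time one isn't hit yet, stab at its right endpoint.
By right end: [0,1]  [4,8]  [9,10]  [10,12]  [9,13]  [9,15]  [15,16]  [14,17]
[0,1] uncovered → point at 1; [4,8] uncovered → point at 8; [9,10] uncovered → point at 10; [15,16] uncovered → point at 16.
Points: 1, 8, 10, 16 (4 total).

10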